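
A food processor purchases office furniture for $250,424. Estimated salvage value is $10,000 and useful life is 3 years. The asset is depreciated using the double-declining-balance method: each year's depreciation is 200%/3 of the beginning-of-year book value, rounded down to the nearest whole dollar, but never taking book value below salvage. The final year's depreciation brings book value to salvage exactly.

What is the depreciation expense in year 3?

Depreciable base = $250,424 − $10,000 = $240,424.
Year 1: ⌊$250,424 × 200%/3⌋ = $166,949. Book value $83,475.
Year 2: ⌊$83,475 × 200%/3⌋ = $55,650. Book value $27,825.
Year 3 (final): $27,825 − $10,000 = $17,825. Book value $10,000.

$17,825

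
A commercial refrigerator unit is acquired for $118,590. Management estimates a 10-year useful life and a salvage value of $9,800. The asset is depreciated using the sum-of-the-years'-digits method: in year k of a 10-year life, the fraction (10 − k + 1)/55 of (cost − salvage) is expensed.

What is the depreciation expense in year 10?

$1,978

Depreciable base = $118,590 − $9,800 = $108,790.
Sum of the years' digits = 10+9+8+7+6+5+4+3+2+1 = 55.
Year 1: $108,790 × 10/55 = $19,780. Book value $98,810.
Year 2: $108,790 × 9/55 = $17,802. Book value $81,008.
Year 3: $108,790 × 8/55 = $15,824. Book value $65,184.
Year 4: $108,790 × 7/55 = $13,846. Book value $51,338.
Year 5: $108,790 × 6/55 = $11,868. Book value $39,470.
Year 6: $108,790 × 5/55 = $9,890. Book value $29,580.
Year 7: $108,790 × 4/55 = $7,912. Book value $21,668.
Year 8: $108,790 × 3/55 = $5,934. Book value $15,734.
Year 9: $108,790 × 2/55 = $3,956. Book value $11,778.
Year 10: $108,790 × 1/55 = $1,978. Book value $9,800.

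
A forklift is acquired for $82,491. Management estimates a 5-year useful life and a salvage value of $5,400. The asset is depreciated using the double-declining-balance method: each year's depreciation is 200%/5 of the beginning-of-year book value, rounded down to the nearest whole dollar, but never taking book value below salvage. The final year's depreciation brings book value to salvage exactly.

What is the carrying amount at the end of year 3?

$17,819

Depreciable base = $82,491 − $5,400 = $77,091.
Year 1: ⌊$82,491 × 200%/5⌋ = $32,996. Book value $49,495.
Year 2: ⌊$49,495 × 200%/5⌋ = $19,798. Book value $29,697.
Year 3: ⌊$29,697 × 200%/5⌋ = $11,878. Book value $17,819.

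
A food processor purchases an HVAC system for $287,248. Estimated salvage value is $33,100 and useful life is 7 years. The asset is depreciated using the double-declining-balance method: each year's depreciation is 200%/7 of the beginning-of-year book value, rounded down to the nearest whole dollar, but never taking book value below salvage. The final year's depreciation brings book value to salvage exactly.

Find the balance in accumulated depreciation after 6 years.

Depreciable base = $287,248 − $33,100 = $254,148.
Year 1: ⌊$287,248 × 200%/7⌋ = $82,070. Book value $205,178.
Year 2: ⌊$205,178 × 200%/7⌋ = $58,622. Book value $146,556.
Year 3: ⌊$146,556 × 200%/7⌋ = $41,873. Book value $104,683.
Year 4: ⌊$104,683 × 200%/7⌋ = $29,909. Book value $74,774.
Year 5: ⌊$74,774 × 200%/7⌋ = $21,364. Book value $53,410.
Year 6: ⌊$53,410 × 200%/7⌋ = $15,260. Book value $38,150.
Accumulated through year 6 = $287,248 − $38,150 = $249,098.

$249,098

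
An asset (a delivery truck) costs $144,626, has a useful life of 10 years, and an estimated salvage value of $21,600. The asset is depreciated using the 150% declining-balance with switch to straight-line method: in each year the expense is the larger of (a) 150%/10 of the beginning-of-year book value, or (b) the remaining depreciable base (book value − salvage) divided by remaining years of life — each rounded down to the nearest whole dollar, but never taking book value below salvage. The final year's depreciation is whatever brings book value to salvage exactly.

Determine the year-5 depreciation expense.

$11,324

Depreciable base = $144,626 − $21,600 = $123,026.
Year 1: DB = ⌊$144,626 × 150%/10⌋ = $21,693; SL = ⌊$123,026/10⌋ = $12,302 → take DB $21,693. Book value $122,933.
Year 2: DB = ⌊$122,933 × 150%/10⌋ = $18,439; SL = ⌊$101,333/9⌋ = $11,259 → take DB $18,439. Book value $104,494.
Year 3: DB = ⌊$104,494 × 150%/10⌋ = $15,674; SL = ⌊$82,894/8⌋ = $10,361 → take DB $15,674. Book value $88,820.
Year 4: DB = ⌊$88,820 × 150%/10⌋ = $13,323; SL = ⌊$67,220/7⌋ = $9,602 → take DB $13,323. Book value $75,497.
Year 5: DB = ⌊$75,497 × 150%/10⌋ = $11,324; SL = ⌊$53,897/6⌋ = $8,982 → take DB $11,324. Book value $64,173.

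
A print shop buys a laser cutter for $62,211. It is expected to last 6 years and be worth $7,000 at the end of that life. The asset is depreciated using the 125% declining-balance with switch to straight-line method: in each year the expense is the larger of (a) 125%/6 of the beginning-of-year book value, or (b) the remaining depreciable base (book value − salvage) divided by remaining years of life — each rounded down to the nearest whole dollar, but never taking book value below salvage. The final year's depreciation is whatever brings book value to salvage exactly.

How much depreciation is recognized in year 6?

$7,956

Depreciable base = $62,211 − $7,000 = $55,211.
Year 1: DB = ⌊$62,211 × 125%/6⌋ = $12,960; SL = ⌊$55,211/6⌋ = $9,201 → take DB $12,960. Book value $49,251.
Year 2: DB = ⌊$49,251 × 125%/6⌋ = $10,260; SL = ⌊$42,251/5⌋ = $8,450 → take DB $10,260. Book value $38,991.
Year 3: DB = ⌊$38,991 × 125%/6⌋ = $8,123; SL = ⌊$31,991/4⌋ = $7,997 → take DB $8,123. Book value $30,868.
Year 4: DB = ⌊$30,868 × 125%/6⌋ = $6,430; SL = ⌊$23,868/3⌋ = $7,956 → take SL $7,956. Book value $22,912.
Year 5: DB = ⌊$22,912 × 125%/6⌋ = $4,773; SL = ⌊$15,912/2⌋ = $7,956 → take SL $7,956. Book value $14,956.
Year 6 (final): $14,956 − $7,000 = $7,956. Book value $7,000.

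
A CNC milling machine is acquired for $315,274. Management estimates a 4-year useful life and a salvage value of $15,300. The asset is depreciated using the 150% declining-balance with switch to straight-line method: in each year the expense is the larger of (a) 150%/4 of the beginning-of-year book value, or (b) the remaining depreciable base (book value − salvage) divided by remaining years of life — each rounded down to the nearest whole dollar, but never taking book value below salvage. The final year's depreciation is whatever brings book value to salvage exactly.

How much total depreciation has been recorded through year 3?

$246,046

Depreciable base = $315,274 − $15,300 = $299,974.
Year 1: DB = ⌊$315,274 × 150%/4⌋ = $118,227; SL = ⌊$299,974/4⌋ = $74,993 → take DB $118,227. Book value $197,047.
Year 2: DB = ⌊$197,047 × 150%/4⌋ = $73,892; SL = ⌊$181,747/3⌋ = $60,582 → take DB $73,892. Book value $123,155.
Year 3: DB = ⌊$123,155 × 150%/4⌋ = $46,183; SL = ⌊$107,855/2⌋ = $53,927 → take SL $53,927. Book value $69,228.
Accumulated through year 3 = $315,274 − $69,228 = $246,046.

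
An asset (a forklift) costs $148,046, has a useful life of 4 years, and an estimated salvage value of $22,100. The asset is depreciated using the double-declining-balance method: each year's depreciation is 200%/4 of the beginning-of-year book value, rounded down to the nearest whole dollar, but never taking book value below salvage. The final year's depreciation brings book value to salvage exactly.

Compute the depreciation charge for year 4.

Depreciable base = $148,046 − $22,100 = $125,946.
Year 1: ⌊$148,046 × 200%/4⌋ = $74,023. Book value $74,023.
Year 2: ⌊$74,023 × 200%/4⌋ = $37,011. Book value $37,012.
Year 3: ⌊$37,012 × 200%/4⌋ = $18,506, capped at $14,912. Book value $22,100.
Year 4 (final): $22,100 − $22,100 = $0. Book value $22,100.

$0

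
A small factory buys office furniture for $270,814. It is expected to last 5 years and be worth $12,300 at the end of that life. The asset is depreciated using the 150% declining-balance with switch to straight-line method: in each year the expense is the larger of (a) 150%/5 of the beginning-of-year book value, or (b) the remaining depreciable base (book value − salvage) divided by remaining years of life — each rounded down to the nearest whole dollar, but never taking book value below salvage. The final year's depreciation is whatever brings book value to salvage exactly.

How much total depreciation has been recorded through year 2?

$138,115

Depreciable base = $270,814 − $12,300 = $258,514.
Year 1: DB = ⌊$270,814 × 150%/5⌋ = $81,244; SL = ⌊$258,514/5⌋ = $51,702 → take DB $81,244. Book value $189,570.
Year 2: DB = ⌊$189,570 × 150%/5⌋ = $56,871; SL = ⌊$177,270/4⌋ = $44,317 → take DB $56,871. Book value $132,699.
Accumulated through year 2 = $270,814 − $132,699 = $138,115.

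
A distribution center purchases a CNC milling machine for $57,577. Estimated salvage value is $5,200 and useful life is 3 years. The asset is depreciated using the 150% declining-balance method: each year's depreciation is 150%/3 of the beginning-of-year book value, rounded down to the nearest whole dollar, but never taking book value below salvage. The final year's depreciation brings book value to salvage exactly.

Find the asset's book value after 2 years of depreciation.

$14,395

Depreciable base = $57,577 − $5,200 = $52,377.
Year 1: ⌊$57,577 × 150%/3⌋ = $28,788. Book value $28,789.
Year 2: ⌊$28,789 × 150%/3⌋ = $14,394. Book value $14,395.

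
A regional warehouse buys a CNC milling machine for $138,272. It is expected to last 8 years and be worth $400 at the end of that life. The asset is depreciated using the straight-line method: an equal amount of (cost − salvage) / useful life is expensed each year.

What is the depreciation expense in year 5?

$17,234

Depreciable base = $138,272 − $400 = $137,872.
Annual expense = $137,872 / 8 = $17,234.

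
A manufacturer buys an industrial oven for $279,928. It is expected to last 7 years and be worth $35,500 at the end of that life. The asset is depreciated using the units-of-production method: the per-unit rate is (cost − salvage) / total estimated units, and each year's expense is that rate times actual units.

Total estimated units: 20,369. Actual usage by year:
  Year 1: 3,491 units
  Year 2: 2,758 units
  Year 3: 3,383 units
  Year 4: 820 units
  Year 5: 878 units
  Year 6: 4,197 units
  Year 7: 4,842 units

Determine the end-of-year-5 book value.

Depreciable base = $279,928 − $35,500 = $244,428.
Rate = $244,428 / 20,369 units = $12 per unit.
Year 1: 3,491 × $12 = $41,892. Book value $238,036.
Year 2: 2,758 × $12 = $33,096. Book value $204,940.
Year 3: 3,383 × $12 = $40,596. Book value $164,344.
Year 4: 820 × $12 = $9,840. Book value $154,504.
Year 5: 878 × $12 = $10,536. Book value $143,968.

$143,968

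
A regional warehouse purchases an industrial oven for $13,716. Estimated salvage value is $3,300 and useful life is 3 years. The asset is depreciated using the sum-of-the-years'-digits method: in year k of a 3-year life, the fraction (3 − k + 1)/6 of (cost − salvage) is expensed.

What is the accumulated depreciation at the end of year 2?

$8,680

Depreciable base = $13,716 − $3,300 = $10,416.
Sum of the years' digits = 3+2+1 = 6.
Year 1: $10,416 × 3/6 = $5,208. Book value $8,508.
Year 2: $10,416 × 2/6 = $3,472. Book value $5,036.
Accumulated through year 2 = $13,716 − $5,036 = $8,680.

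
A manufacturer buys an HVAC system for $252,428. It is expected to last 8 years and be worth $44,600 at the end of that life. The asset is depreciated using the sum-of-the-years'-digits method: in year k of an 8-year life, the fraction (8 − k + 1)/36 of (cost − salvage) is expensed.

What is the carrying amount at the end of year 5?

$79,238

Depreciable base = $252,428 − $44,600 = $207,828.
Sum of the years' digits = 8+7+6+5+4+3+2+1 = 36.
Year 1: $207,828 × 8/36 = $46,184. Book value $206,244.
Year 2: $207,828 × 7/36 = $40,411. Book value $165,833.
Year 3: $207,828 × 6/36 = $34,638. Book value $131,195.
Year 4: $207,828 × 5/36 = $28,865. Book value $102,330.
Year 5: $207,828 × 4/36 = $23,092. Book value $79,238.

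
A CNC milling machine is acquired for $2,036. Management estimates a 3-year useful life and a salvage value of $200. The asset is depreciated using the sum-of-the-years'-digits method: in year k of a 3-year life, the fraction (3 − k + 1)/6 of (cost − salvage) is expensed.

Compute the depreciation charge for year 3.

Depreciable base = $2,036 − $200 = $1,836.
Sum of the years' digits = 3+2+1 = 6.
Year 1: $1,836 × 3/6 = $918. Book value $1,118.
Year 2: $1,836 × 2/6 = $612. Book value $506.
Year 3: $1,836 × 1/6 = $306. Book value $200.

$306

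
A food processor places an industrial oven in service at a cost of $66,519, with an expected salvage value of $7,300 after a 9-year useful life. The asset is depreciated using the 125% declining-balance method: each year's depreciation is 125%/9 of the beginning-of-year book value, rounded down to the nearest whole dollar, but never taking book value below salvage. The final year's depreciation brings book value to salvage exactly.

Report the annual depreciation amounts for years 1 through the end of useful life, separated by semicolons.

$9,238; $7,955; $6,850; $5,899; $5,080; $4,374; $3,767; $3,243; $12,813

Depreciable base = $66,519 − $7,300 = $59,219.
Year 1: ⌊$66,519 × 125%/9⌋ = $9,238. Book value $57,281.
Year 2: ⌊$57,281 × 125%/9⌋ = $7,955. Book value $49,326.
Year 3: ⌊$49,326 × 125%/9⌋ = $6,850. Book value $42,476.
Year 4: ⌊$42,476 × 125%/9⌋ = $5,899. Book value $36,577.
Year 5: ⌊$36,577 × 125%/9⌋ = $5,080. Book value $31,497.
Year 6: ⌊$31,497 × 125%/9⌋ = $4,374. Book value $27,123.
Year 7: ⌊$27,123 × 125%/9⌋ = $3,767. Book value $23,356.
Year 8: ⌊$23,356 × 125%/9⌋ = $3,243. Book value $20,113.
Year 9 (final): $20,113 − $7,300 = $12,813. Book value $7,300.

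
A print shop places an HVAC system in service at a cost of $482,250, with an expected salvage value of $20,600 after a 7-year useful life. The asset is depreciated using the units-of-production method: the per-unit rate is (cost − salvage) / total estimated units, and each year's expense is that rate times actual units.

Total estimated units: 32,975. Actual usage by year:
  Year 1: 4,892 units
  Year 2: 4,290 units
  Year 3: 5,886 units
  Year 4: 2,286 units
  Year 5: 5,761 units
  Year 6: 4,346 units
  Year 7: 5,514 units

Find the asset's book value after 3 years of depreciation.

Depreciable base = $482,250 − $20,600 = $461,650.
Rate = $461,650 / 32,975 units = $14 per unit.
Year 1: 4,892 × $14 = $68,488. Book value $413,762.
Year 2: 4,290 × $14 = $60,060. Book value $353,702.
Year 3: 5,886 × $14 = $82,404. Book value $271,298.

$271,298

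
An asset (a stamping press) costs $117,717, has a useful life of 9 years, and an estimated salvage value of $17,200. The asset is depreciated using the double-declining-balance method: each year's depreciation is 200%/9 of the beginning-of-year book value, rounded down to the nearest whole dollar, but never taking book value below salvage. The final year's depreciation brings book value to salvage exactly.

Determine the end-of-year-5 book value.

Depreciable base = $117,717 − $17,200 = $100,517.
Year 1: ⌊$117,717 × 200%/9⌋ = $26,159. Book value $91,558.
Year 2: ⌊$91,558 × 200%/9⌋ = $20,346. Book value $71,212.
Year 3: ⌊$71,212 × 200%/9⌋ = $15,824. Book value $55,388.
Year 4: ⌊$55,388 × 200%/9⌋ = $12,308. Book value $43,080.
Year 5: ⌊$43,080 × 200%/9⌋ = $9,573. Book value $33,507.

$33,507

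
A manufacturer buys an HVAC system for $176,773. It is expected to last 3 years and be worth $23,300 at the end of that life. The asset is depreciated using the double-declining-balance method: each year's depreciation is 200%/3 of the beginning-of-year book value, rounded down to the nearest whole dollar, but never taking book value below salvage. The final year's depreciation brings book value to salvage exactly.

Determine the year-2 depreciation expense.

Depreciable base = $176,773 − $23,300 = $153,473.
Year 1: ⌊$176,773 × 200%/3⌋ = $117,848. Book value $58,925.
Year 2: ⌊$58,925 × 200%/3⌋ = $39,283, capped at $35,625. Book value $23,300.

$35,625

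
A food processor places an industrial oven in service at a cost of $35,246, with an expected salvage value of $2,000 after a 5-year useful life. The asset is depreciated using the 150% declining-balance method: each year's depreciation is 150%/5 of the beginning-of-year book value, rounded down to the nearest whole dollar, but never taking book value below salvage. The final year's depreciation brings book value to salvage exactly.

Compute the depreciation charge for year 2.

$7,401

Depreciable base = $35,246 − $2,000 = $33,246.
Year 1: ⌊$35,246 × 150%/5⌋ = $10,573. Book value $24,673.
Year 2: ⌊$24,673 × 150%/5⌋ = $7,401. Book value $17,272.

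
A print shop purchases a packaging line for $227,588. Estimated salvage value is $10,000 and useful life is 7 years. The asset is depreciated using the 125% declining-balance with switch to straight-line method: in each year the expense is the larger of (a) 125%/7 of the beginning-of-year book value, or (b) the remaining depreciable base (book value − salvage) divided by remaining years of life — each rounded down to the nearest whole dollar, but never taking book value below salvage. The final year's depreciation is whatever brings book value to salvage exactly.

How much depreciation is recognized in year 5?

$28,713

Depreciable base = $227,588 − $10,000 = $217,588.
Year 1: DB = ⌊$227,588 × 125%/7⌋ = $40,640; SL = ⌊$217,588/7⌋ = $31,084 → take DB $40,640. Book value $186,948.
Year 2: DB = ⌊$186,948 × 125%/7⌋ = $33,383; SL = ⌊$176,948/6⌋ = $29,491 → take DB $33,383. Book value $153,565.
Year 3: DB = ⌊$153,565 × 125%/7⌋ = $27,422; SL = ⌊$143,565/5⌋ = $28,713 → take SL $28,713. Book value $124,852.
Year 4: DB = ⌊$124,852 × 125%/7⌋ = $22,295; SL = ⌊$114,852/4⌋ = $28,713 → take SL $28,713. Book value $96,139.
Year 5: DB = ⌊$96,139 × 125%/7⌋ = $17,167; SL = ⌊$86,139/3⌋ = $28,713 → take SL $28,713. Book value $67,426.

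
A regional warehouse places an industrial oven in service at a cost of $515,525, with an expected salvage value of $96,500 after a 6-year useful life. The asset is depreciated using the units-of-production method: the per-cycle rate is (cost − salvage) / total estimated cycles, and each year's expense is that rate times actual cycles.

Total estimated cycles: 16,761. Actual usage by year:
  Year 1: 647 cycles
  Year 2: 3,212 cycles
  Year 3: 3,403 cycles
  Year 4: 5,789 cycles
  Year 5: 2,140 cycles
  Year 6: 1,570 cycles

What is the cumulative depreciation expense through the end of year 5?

$379,775

Depreciable base = $515,525 − $96,500 = $419,025.
Rate = $419,025 / 16,761 cycles = $25 per cycle.
Year 1: 647 × $25 = $16,175. Book value $499,350.
Year 2: 3,212 × $25 = $80,300. Book value $419,050.
Year 3: 3,403 × $25 = $85,075. Book value $333,975.
Year 4: 5,789 × $25 = $144,725. Book value $189,250.
Year 5: 2,140 × $25 = $53,500. Book value $135,750.
Accumulated through year 5 = $515,525 − $135,750 = $379,775.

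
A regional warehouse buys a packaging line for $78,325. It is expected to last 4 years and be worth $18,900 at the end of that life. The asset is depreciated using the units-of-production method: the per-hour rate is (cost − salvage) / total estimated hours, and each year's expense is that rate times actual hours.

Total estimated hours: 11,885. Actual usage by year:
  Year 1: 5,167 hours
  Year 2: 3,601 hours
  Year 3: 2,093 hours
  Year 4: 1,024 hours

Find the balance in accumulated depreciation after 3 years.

Depreciable base = $78,325 − $18,900 = $59,425.
Rate = $59,425 / 11,885 hours = $5 per hour.
Year 1: 5,167 × $5 = $25,835. Book value $52,490.
Year 2: 3,601 × $5 = $18,005. Book value $34,485.
Year 3: 2,093 × $5 = $10,465. Book value $24,020.
Accumulated through year 3 = $78,325 − $24,020 = $54,305.

$54,305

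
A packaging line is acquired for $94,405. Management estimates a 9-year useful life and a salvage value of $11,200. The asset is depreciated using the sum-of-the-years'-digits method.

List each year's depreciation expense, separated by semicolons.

Depreciable base = $94,405 − $11,200 = $83,205.
Sum of the years' digits = 9+8+7+6+5+4+3+2+1 = 45.
Year 1: $83,205 × 9/45 = $16,641. Book value $77,764.
Year 2: $83,205 × 8/45 = $14,792. Book value $62,972.
Year 3: $83,205 × 7/45 = $12,943. Book value $50,029.
Year 4: $83,205 × 6/45 = $11,094. Book value $38,935.
Year 5: $83,205 × 5/45 = $9,245. Book value $29,690.
Year 6: $83,205 × 4/45 = $7,396. Book value $22,294.
Year 7: $83,205 × 3/45 = $5,547. Book value $16,747.
Year 8: $83,205 × 2/45 = $3,698. Book value $13,049.
Year 9: $83,205 × 1/45 = $1,849. Book value $11,200.

$16,641; $14,792; $12,943; $11,094; $9,245; $7,396; $5,547; $3,698; $1,849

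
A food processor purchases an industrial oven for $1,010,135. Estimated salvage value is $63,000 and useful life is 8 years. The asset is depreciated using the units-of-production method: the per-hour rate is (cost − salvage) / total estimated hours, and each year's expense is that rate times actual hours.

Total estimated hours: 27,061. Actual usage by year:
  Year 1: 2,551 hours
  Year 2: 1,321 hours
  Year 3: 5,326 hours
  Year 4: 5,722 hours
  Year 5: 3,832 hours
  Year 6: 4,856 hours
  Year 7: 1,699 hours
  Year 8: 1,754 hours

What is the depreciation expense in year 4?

Depreciable base = $1,010,135 − $63,000 = $947,135.
Rate = $947,135 / 27,061 hours = $35 per hour.
Year 1: 2,551 × $35 = $89,285. Book value $920,850.
Year 2: 1,321 × $35 = $46,235. Book value $874,615.
Year 3: 5,326 × $35 = $186,410. Book value $688,205.
Year 4: 5,722 × $35 = $200,270. Book value $487,935.

$200,270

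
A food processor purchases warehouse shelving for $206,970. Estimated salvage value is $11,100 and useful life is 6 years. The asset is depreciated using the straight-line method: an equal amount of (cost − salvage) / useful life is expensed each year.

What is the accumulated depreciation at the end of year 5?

Depreciable base = $206,970 − $11,100 = $195,870.
Annual expense = $195,870 / 6 = $32,645.
End of year 1: book value $174,325.
End of year 2: book value $141,680.
End of year 3: book value $109,035.
End of year 4: book value $76,390.
End of year 5: book value $43,745.
Accumulated through year 5 = $206,970 − $43,745 = $163,225.

$163,225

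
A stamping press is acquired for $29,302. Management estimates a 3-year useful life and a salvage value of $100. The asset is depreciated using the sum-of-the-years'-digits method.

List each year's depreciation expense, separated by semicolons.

Depreciable base = $29,302 − $100 = $29,202.
Sum of the years' digits = 3+2+1 = 6.
Year 1: $29,202 × 3/6 = $14,601. Book value $14,701.
Year 2: $29,202 × 2/6 = $9,734. Book value $4,967.
Year 3: $29,202 × 1/6 = $4,867. Book value $100.

$14,601; $9,734; $4,867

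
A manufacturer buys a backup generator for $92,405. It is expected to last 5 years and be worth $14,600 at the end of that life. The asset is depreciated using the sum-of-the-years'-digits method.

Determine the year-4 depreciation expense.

Depreciable base = $92,405 − $14,600 = $77,805.
Sum of the years' digits = 5+4+3+2+1 = 15.
Year 1: $77,805 × 5/15 = $25,935. Book value $66,470.
Year 2: $77,805 × 4/15 = $20,748. Book value $45,722.
Year 3: $77,805 × 3/15 = $15,561. Book value $30,161.
Year 4: $77,805 × 2/15 = $10,374. Book value $19,787.

$10,374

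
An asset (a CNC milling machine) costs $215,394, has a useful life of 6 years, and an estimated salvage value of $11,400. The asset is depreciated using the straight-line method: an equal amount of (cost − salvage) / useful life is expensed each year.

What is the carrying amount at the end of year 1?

$181,395

Depreciable base = $215,394 − $11,400 = $203,994.
Annual expense = $203,994 / 6 = $33,999.
End of year 1: book value $181,395.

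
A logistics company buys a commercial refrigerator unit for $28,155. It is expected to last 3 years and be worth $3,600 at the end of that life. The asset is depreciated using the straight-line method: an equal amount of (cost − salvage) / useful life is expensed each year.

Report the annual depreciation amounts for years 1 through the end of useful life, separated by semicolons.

Depreciable base = $28,155 − $3,600 = $24,555.
Annual expense = $24,555 / 3 = $8,185.
End of year 1: book value $19,970.
End of year 2: book value $11,785.
End of year 3: book value $3,600.

$8,185; $8,185; $8,185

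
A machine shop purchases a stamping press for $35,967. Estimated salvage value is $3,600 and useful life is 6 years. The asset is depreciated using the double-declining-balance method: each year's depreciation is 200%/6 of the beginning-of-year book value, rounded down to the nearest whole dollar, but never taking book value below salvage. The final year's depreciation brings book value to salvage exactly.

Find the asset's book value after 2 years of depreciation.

$15,986

Depreciable base = $35,967 − $3,600 = $32,367.
Year 1: ⌊$35,967 × 200%/6⌋ = $11,989. Book value $23,978.
Year 2: ⌊$23,978 × 200%/6⌋ = $7,992. Book value $15,986.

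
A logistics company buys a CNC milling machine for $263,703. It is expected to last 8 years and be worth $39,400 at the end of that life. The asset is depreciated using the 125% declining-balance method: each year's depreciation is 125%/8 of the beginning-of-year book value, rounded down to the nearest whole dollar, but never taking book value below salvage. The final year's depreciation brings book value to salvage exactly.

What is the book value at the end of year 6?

Depreciable base = $263,703 − $39,400 = $224,303.
Year 1: ⌊$263,703 × 125%/8⌋ = $41,203. Book value $222,500.
Year 2: ⌊$222,500 × 125%/8⌋ = $34,765. Book value $187,735.
Year 3: ⌊$187,735 × 125%/8⌋ = $29,333. Book value $158,402.
Year 4: ⌊$158,402 × 125%/8⌋ = $24,750. Book value $133,652.
Year 5: ⌊$133,652 × 125%/8⌋ = $20,883. Book value $112,769.
Year 6: ⌊$112,769 × 125%/8⌋ = $17,620. Book value $95,149.

$95,149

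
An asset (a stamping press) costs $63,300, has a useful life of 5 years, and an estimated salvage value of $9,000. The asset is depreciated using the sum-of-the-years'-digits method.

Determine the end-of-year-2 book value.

Depreciable base = $63,300 − $9,000 = $54,300.
Sum of the years' digits = 5+4+3+2+1 = 15.
Year 1: $54,300 × 5/15 = $18,100. Book value $45,200.
Year 2: $54,300 × 4/15 = $14,480. Book value $30,720.

$30,720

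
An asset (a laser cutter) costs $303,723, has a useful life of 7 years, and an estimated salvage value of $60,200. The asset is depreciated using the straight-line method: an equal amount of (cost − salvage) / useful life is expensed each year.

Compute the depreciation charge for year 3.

$34,789

Depreciable base = $303,723 − $60,200 = $243,523.
Annual expense = $243,523 / 7 = $34,789.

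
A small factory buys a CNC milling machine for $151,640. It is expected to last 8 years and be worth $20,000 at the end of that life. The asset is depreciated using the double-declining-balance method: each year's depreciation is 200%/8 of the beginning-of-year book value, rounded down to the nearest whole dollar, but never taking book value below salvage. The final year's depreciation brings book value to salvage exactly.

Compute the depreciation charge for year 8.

$243

Depreciable base = $151,640 − $20,000 = $131,640.
Year 1: ⌊$151,640 × 200%/8⌋ = $37,910. Book value $113,730.
Year 2: ⌊$113,730 × 200%/8⌋ = $28,432. Book value $85,298.
Year 3: ⌊$85,298 × 200%/8⌋ = $21,324. Book value $63,974.
Year 4: ⌊$63,974 × 200%/8⌋ = $15,993. Book value $47,981.
Year 5: ⌊$47,981 × 200%/8⌋ = $11,995. Book value $35,986.
Year 6: ⌊$35,986 × 200%/8⌋ = $8,996. Book value $26,990.
Year 7: ⌊$26,990 × 200%/8⌋ = $6,747. Book value $20,243.
Year 8 (final): $20,243 − $20,000 = $243. Book value $20,000.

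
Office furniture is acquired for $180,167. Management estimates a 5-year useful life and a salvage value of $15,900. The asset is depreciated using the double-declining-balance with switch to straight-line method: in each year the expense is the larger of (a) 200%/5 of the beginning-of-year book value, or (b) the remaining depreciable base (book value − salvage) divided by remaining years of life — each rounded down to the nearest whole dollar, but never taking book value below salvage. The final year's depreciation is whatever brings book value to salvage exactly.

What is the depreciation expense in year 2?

$43,240

Depreciable base = $180,167 − $15,900 = $164,267.
Year 1: DB = ⌊$180,167 × 200%/5⌋ = $72,066; SL = ⌊$164,267/5⌋ = $32,853 → take DB $72,066. Book value $108,101.
Year 2: DB = ⌊$108,101 × 200%/5⌋ = $43,240; SL = ⌊$92,201/4⌋ = $23,050 → take DB $43,240. Book value $64,861.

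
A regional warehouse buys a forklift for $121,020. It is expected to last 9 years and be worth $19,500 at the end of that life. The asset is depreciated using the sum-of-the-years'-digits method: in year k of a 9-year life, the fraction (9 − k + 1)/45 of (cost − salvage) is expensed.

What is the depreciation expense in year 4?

$13,536

Depreciable base = $121,020 − $19,500 = $101,520.
Sum of the years' digits = 9+8+7+6+5+4+3+2+1 = 45.
Year 1: $101,520 × 9/45 = $20,304. Book value $100,716.
Year 2: $101,520 × 8/45 = $18,048. Book value $82,668.
Year 3: $101,520 × 7/45 = $15,792. Book value $66,876.
Year 4: $101,520 × 6/45 = $13,536. Book value $53,340.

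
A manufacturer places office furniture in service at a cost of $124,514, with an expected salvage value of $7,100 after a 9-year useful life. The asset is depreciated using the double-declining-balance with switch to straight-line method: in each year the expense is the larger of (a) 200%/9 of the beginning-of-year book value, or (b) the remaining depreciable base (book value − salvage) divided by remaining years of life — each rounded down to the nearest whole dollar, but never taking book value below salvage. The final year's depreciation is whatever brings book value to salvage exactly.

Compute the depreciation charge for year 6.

$7,875

Depreciable base = $124,514 − $7,100 = $117,414.
Year 1: DB = ⌊$124,514 × 200%/9⌋ = $27,669; SL = ⌊$117,414/9⌋ = $13,046 → take DB $27,669. Book value $96,845.
Year 2: DB = ⌊$96,845 × 200%/9⌋ = $21,521; SL = ⌊$89,745/8⌋ = $11,218 → take DB $21,521. Book value $75,324.
Year 3: DB = ⌊$75,324 × 200%/9⌋ = $16,738; SL = ⌊$68,224/7⌋ = $9,746 → take DB $16,738. Book value $58,586.
Year 4: DB = ⌊$58,586 × 200%/9⌋ = $13,019; SL = ⌊$51,486/6⌋ = $8,581 → take DB $13,019. Book value $45,567.
Year 5: DB = ⌊$45,567 × 200%/9⌋ = $10,126; SL = ⌊$38,467/5⌋ = $7,693 → take DB $10,126. Book value $35,441.
Year 6: DB = ⌊$35,441 × 200%/9⌋ = $7,875; SL = ⌊$28,341/4⌋ = $7,085 → take DB $7,875. Book value $27,566.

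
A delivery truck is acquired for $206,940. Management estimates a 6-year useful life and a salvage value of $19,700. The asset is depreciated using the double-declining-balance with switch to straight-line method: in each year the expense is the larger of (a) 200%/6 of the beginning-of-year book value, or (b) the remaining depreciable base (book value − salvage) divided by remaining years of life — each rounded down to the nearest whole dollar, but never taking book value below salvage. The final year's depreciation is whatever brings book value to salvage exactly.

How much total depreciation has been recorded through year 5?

$179,688

Depreciable base = $206,940 − $19,700 = $187,240.
Year 1: DB = ⌊$206,940 × 200%/6⌋ = $68,980; SL = ⌊$187,240/6⌋ = $31,206 → take DB $68,980. Book value $137,960.
Year 2: DB = ⌊$137,960 × 200%/6⌋ = $45,986; SL = ⌊$118,260/5⌋ = $23,652 → take DB $45,986. Book value $91,974.
Year 3: DB = ⌊$91,974 × 200%/6⌋ = $30,658; SL = ⌊$72,274/4⌋ = $18,068 → take DB $30,658. Book value $61,316.
Year 4: DB = ⌊$61,316 × 200%/6⌋ = $20,438; SL = ⌊$41,616/3⌋ = $13,872 → take DB $20,438. Book value $40,878.
Year 5: DB = ⌊$40,878 × 200%/6⌋ = $13,626; SL = ⌊$21,178/2⌋ = $10,589 → take DB $13,626. Book value $27,252.
Accumulated through year 5 = $206,940 − $27,252 = $179,688.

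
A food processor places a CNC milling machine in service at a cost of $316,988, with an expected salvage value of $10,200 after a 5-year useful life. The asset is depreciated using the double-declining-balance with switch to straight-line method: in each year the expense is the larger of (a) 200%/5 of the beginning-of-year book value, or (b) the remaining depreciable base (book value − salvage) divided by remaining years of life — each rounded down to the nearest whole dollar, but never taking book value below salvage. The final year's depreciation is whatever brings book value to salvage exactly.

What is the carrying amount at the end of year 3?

$68,470

Depreciable base = $316,988 − $10,200 = $306,788.
Year 1: DB = ⌊$316,988 × 200%/5⌋ = $126,795; SL = ⌊$306,788/5⌋ = $61,357 → take DB $126,795. Book value $190,193.
Year 2: DB = ⌊$190,193 × 200%/5⌋ = $76,077; SL = ⌊$179,993/4⌋ = $44,998 → take DB $76,077. Book value $114,116.
Year 3: DB = ⌊$114,116 × 200%/5⌋ = $45,646; SL = ⌊$103,916/3⌋ = $34,638 → take DB $45,646. Book value $68,470.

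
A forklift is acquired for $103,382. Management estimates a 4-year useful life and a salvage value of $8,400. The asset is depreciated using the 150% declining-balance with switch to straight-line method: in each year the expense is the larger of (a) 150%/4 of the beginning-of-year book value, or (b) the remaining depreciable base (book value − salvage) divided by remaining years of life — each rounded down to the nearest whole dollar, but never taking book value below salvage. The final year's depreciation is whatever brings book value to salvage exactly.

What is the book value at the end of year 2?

$40,384

Depreciable base = $103,382 − $8,400 = $94,982.
Year 1: DB = ⌊$103,382 × 150%/4⌋ = $38,768; SL = ⌊$94,982/4⌋ = $23,745 → take DB $38,768. Book value $64,614.
Year 2: DB = ⌊$64,614 × 150%/4⌋ = $24,230; SL = ⌊$56,214/3⌋ = $18,738 → take DB $24,230. Book value $40,384.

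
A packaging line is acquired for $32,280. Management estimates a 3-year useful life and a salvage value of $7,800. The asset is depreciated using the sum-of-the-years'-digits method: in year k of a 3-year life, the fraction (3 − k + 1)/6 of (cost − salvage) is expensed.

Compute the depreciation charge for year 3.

$4,080

Depreciable base = $32,280 − $7,800 = $24,480.
Sum of the years' digits = 3+2+1 = 6.
Year 1: $24,480 × 3/6 = $12,240. Book value $20,040.
Year 2: $24,480 × 2/6 = $8,160. Book value $11,880.
Year 3: $24,480 × 1/6 = $4,080. Book value $7,800.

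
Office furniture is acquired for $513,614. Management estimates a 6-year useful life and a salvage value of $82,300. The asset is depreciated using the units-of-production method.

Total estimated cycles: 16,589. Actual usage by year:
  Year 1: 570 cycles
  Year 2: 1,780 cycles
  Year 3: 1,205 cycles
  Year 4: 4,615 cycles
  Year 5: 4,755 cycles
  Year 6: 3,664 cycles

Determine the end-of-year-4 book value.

Depreciable base = $513,614 − $82,300 = $431,314.
Rate = $431,314 / 16,589 cycles = $26 per cycle.
Year 1: 570 × $26 = $14,820. Book value $498,794.
Year 2: 1,780 × $26 = $46,280. Book value $452,514.
Year 3: 1,205 × $26 = $31,330. Book value $421,184.
Year 4: 4,615 × $26 = $119,990. Book value $301,194.

$301,194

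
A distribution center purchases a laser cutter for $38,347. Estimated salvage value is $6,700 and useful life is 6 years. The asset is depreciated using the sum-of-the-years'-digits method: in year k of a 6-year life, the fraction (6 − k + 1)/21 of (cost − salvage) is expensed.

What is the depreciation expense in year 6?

$1,507

Depreciable base = $38,347 − $6,700 = $31,647.
Sum of the years' digits = 6+5+4+3+2+1 = 21.
Year 1: $31,647 × 6/21 = $9,042. Book value $29,305.
Year 2: $31,647 × 5/21 = $7,535. Book value $21,770.
Year 3: $31,647 × 4/21 = $6,028. Book value $15,742.
Year 4: $31,647 × 3/21 = $4,521. Book value $11,221.
Year 5: $31,647 × 2/21 = $3,014. Book value $8,207.
Year 6: $31,647 × 1/21 = $1,507. Book value $6,700.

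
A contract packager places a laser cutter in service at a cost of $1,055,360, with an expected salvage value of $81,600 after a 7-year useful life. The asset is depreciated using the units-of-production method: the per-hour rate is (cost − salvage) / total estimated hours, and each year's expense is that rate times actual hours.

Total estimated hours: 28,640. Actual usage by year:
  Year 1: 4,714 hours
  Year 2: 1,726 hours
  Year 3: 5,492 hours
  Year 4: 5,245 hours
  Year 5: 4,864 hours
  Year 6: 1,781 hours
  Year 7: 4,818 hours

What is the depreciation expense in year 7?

$163,812

Depreciable base = $1,055,360 − $81,600 = $973,760.
Rate = $973,760 / 28,640 hours = $34 per hour.
Year 1: 4,714 × $34 = $160,276. Book value $895,084.
Year 2: 1,726 × $34 = $58,684. Book value $836,400.
Year 3: 5,492 × $34 = $186,728. Book value $649,672.
Year 4: 5,245 × $34 = $178,330. Book value $471,342.
Year 5: 4,864 × $34 = $165,376. Book value $305,966.
Year 6: 1,781 × $34 = $60,554. Book value $245,412.
Year 7: 4,818 × $34 = $163,812. Book value $81,600.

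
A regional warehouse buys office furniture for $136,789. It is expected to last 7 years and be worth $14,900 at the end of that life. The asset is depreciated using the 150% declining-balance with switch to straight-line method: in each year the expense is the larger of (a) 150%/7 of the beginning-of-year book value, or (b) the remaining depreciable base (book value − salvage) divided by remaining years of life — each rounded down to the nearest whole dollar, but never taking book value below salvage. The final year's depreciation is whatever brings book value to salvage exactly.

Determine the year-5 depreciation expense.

$12,411

Depreciable base = $136,789 − $14,900 = $121,889.
Year 1: DB = ⌊$136,789 × 150%/7⌋ = $29,311; SL = ⌊$121,889/7⌋ = $17,412 → take DB $29,311. Book value $107,478.
Year 2: DB = ⌊$107,478 × 150%/7⌋ = $23,031; SL = ⌊$92,578/6⌋ = $15,429 → take DB $23,031. Book value $84,447.
Year 3: DB = ⌊$84,447 × 150%/7⌋ = $18,095; SL = ⌊$69,547/5⌋ = $13,909 → take DB $18,095. Book value $66,352.
Year 4: DB = ⌊$66,352 × 150%/7⌋ = $14,218; SL = ⌊$51,452/4⌋ = $12,863 → take DB $14,218. Book value $52,134.
Year 5: DB = ⌊$52,134 × 150%/7⌋ = $11,171; SL = ⌊$37,234/3⌋ = $12,411 → take SL $12,411. Book value $39,723.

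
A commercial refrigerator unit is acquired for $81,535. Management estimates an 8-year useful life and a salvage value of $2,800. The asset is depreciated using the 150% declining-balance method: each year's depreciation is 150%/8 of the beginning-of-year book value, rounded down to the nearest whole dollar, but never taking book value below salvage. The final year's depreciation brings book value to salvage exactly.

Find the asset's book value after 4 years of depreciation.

$35,535

Depreciable base = $81,535 − $2,800 = $78,735.
Year 1: ⌊$81,535 × 150%/8⌋ = $15,287. Book value $66,248.
Year 2: ⌊$66,248 × 150%/8⌋ = $12,421. Book value $53,827.
Year 3: ⌊$53,827 × 150%/8⌋ = $10,092. Book value $43,735.
Year 4: ⌊$43,735 × 150%/8⌋ = $8,200. Book value $35,535.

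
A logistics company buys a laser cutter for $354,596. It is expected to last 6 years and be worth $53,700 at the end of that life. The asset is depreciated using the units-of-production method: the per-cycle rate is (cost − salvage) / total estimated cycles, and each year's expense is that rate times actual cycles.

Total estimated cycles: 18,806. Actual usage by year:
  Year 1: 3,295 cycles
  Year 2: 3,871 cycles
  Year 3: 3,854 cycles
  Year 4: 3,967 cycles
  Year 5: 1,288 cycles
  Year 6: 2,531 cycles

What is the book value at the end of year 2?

$239,940

Depreciable base = $354,596 − $53,700 = $300,896.
Rate = $300,896 / 18,806 cycles = $16 per cycle.
Year 1: 3,295 × $16 = $52,720. Book value $301,876.
Year 2: 3,871 × $16 = $61,936. Book value $239,940.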